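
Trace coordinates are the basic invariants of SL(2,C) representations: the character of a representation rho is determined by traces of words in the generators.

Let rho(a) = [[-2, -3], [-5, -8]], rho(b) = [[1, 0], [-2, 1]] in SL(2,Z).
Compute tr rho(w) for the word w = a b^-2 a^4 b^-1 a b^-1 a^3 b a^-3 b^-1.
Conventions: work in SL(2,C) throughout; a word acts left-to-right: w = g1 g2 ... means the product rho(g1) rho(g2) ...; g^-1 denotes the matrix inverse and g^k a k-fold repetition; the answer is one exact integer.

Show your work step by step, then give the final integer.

1924108342850

rho(a) = [[-2, -3], [-5, -8]]
... * rho(b^-1) = [[1, 0], [2, 1]]  ->  [[-8, -3], [-21, -8]]
... * rho(b^-1) = [[1, 0], [2, 1]]  ->  [[-14, -3], [-37, -8]]
... * rho(a) = [[-2, -3], [-5, -8]]  ->  [[43, 66], [114, 175]]
... * rho(a) = [[-2, -3], [-5, -8]]  ->  [[-416, -657], [-1103, -1742]]
... * rho(a) = [[-2, -3], [-5, -8]]  ->  [[4117, 6504], [10916, 17245]]
... * rho(a) = [[-2, -3], [-5, -8]]  ->  [[-40754, -64383], [-108057, -170708]]
... * rho(b^-1) = [[1, 0], [2, 1]]  ->  [[-169520, -64383], [-449473, -170708]]
... * rho(a) = [[-2, -3], [-5, -8]]  ->  [[660955, 1023624], [1752486, 2714083]]
... * rho(b^-1) = [[1, 0], [2, 1]]  ->  [[2708203, 1023624], [7180652, 2714083]]
... * rho(a) = [[-2, -3], [-5, -8]]  ->  [[-10534526, -16313601], [-27931719, -43254620]]
... * rho(a) = [[-2, -3], [-5, -8]]  ->  [[102637057, 162112386], [272136538, 429832117]]
... * rho(a) = [[-2, -3], [-5, -8]]  ->  [[-1015836044, -1604810259], [-2693433661, -4255066550]]
... * rho(b) = [[1, 0], [-2, 1]]  ->  [[2193784474, -1604810259], [5816699439, -4255066550]]
... * rho(a^-1) = [[-8, 3], [5, -2]]  ->  [[-25574327087, 9790973940], [-67808928262, 25960231417]]
... * rho(a^-1) = [[-8, 3], [5, -2]]  ->  [[253549486396, -96304929141], [672272583181, -255347247620]]
... * rho(a^-1) = [[-8, 3], [5, -2]]  ->  [[-2509920536873, 953258317470], [-6654916903548, 2527512244783]]
... * rho(b^-1) = [[1, 0], [2, 1]]  ->  [[-603403901933, 953258317470], [-1599892413982, 2527512244783]]
tr = -603403901933 + 2527512244783 = 1924108342850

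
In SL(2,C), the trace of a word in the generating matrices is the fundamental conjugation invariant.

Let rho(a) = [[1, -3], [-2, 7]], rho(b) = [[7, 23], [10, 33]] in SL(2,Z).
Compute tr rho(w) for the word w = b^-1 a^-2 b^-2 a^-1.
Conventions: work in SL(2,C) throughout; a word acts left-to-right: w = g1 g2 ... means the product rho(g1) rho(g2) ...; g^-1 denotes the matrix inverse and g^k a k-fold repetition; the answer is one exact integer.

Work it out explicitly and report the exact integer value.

rho(b^-1) = [[33, -23], [-10, 7]]
... * rho(a^-1) = [[7, 3], [2, 1]]  ->  [[185, 76], [-56, -23]]
... * rho(a^-1) = [[7, 3], [2, 1]]  ->  [[1447, 631], [-438, -191]]
... * rho(b^-1) = [[33, -23], [-10, 7]]  ->  [[41441, -28864], [-12544, 8737]]
... * rho(b^-1) = [[33, -23], [-10, 7]]  ->  [[1656193, -1155191], [-501322, 349671]]
... * rho(a^-1) = [[7, 3], [2, 1]]  ->  [[9282969, 3813388], [-2809912, -1154295]]
tr = 9282969 + -1154295 = 8128674

8128674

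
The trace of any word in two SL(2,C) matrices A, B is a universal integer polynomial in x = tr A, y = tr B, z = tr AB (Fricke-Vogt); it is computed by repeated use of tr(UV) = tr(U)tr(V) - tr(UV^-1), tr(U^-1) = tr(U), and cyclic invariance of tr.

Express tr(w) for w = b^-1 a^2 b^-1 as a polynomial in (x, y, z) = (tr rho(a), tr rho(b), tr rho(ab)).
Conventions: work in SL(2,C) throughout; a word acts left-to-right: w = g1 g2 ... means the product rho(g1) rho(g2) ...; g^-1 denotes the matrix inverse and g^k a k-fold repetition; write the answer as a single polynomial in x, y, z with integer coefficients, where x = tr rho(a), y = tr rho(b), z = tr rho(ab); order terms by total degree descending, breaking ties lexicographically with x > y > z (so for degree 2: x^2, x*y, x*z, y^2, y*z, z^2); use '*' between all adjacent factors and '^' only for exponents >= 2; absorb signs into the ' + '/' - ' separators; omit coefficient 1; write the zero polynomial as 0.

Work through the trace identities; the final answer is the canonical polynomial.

trace(a^2) = trace(a) trace(a) - trace(1)   [square of a] = x^2 - 2
trace(a^2 b) = trace(a) trace(b a) - trace(b)   [square of a] = x*z - y
so trace(a^2 b^-1) = trace(a^2) trace(b) - trace(a^2 b)   [inverse elimination on b] = x^2*y - x*z - y
so trace(b^-1 a^2 b^-1) = trace(a^2 b^-1) trace(b) - trace(a^2)   [inverse elimination on b] = x^2*y^2 - x*y*z - x^2 - y^2 + 2

x^2*y^2 - x*y*z - x^2 - y^2 + 2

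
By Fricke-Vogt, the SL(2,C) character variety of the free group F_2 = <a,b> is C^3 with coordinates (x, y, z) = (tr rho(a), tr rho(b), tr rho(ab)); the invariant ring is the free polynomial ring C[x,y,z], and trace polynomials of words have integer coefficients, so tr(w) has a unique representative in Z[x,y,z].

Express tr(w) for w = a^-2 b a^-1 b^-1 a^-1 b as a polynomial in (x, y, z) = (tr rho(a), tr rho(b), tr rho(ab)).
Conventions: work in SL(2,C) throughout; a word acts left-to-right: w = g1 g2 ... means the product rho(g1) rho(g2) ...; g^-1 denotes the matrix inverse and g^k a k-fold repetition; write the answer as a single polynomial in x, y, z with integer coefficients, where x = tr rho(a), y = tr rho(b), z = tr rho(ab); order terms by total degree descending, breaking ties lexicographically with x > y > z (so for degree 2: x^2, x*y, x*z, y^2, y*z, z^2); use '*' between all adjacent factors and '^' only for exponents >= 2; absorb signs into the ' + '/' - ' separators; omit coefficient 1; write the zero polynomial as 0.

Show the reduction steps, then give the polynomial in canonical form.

x^3*y^2*z - x^2*y^3 - 2*x^2*y*z^2 + x*z^3 + 2*x^2*y + y^3 + y*z^2 - 2*x*z - 3*y

tr(b a^-1) = tr(b) tr(a) - tr(b a) = x*y - z
tr(b a^-2) = tr(b a^-1) tr(a) - tr(b) = x^2*y - x*z - y
tr(a^-2 b a^-1) = tr(b a^-2) tr(a) - tr(b a^-1) = x^3*y - x^2*z - 2*x*y + z
tr(a^2 b) = tr(a) tr(b a) - tr(b) = x*z - y
tr(a^2) = tr(a) tr(a) - tr(1) = x^2 - 2
tr(a b^2 a) = tr(b) tr(a^2 b) - tr(a^2) = x*y*z - x^2 - y^2 + 2
tr(a b a b) = tr(b a) tr(b a) - tr(1) = z^2 - 2
tr(a b^2 a b) = tr(b) tr(a b a b) - tr(a b a) = y*z^2 - x*z - y
apply: tr(b a b^-1 a b) = tr(a b^2 a) tr(b) - tr(a b^2 a b) = x*y^2*z - x^2*y - y^3 - y*z^2 + x*z + 3*y
tr(b a b) = tr(b) tr(a b) - tr(a) = y*z - x
use: tr(a b a b a) = tr(a) tr(b a b a) - tr(b a b) = x*z^2 - y*z - x
apply: tr(a b a b a b) = tr(a b a b) tr(a b) - tr(b a) = z^3 - 3*z
use: tr(b a b^-1 a b a) = tr(a b a b a) tr(b) - tr(a b a b a b) = x*y*z^2 - y^2*z - z^3 - x*y + 3*z
tr(b^-1 a b a^-1 b a) = tr(b a b^-1 a b) tr(a) - tr(b a b^-1 a b a) = x^2*y^2*z - x^3*y - x*y^3 - 2*x*y*z^2 + x^2*z + y^2*z + z^3 + 4*x*y - 3*z
tr(a^-1 b a^-1 b^-1 a b) = tr(b^-1 a b a^-1 b) tr(a) - tr(b^-1 a b a^-1 b a) = -x^2*y^2*z + x^3*y + x*y^3 + 2*x*y*z^2 - x^2*z - y^2*z - z^3 - 3*x*y + 3*z
use: tr(b a^-1 b^-1 a b) = tr(b^-1 a b^2) tr(a) - tr(b^-1 a b^2 a) = -x*y^2*z + x^2*y + y^3 + y*z^2 - 3*y
apply: tr(b a^-2 b a^-1 b^-1 a) = tr(a^-1 b a^-1 b^-1 a b) tr(a) - tr(a^-1 b a^-1 b^-1 a b a) = -x^3*y^2*z + x^4*y + x^2*y^3 + 2*x^2*y*z^2 - x^3*z - x*z^3 - 4*x^2*y - y^3 - y*z^2 + 3*x*z + 3*y
tr(a^-2 b a^-1 b^-1 a^-1 b) = tr(b a^-2 b a^-1 b^-1) tr(a) - tr(b a^-2 b a^-1 b^-1 a) = x^3*y^2*z - x^2*y^3 - 2*x^2*y*z^2 + x*z^3 + 2*x^2*y + y^3 + y*z^2 - 2*x*z - 3*y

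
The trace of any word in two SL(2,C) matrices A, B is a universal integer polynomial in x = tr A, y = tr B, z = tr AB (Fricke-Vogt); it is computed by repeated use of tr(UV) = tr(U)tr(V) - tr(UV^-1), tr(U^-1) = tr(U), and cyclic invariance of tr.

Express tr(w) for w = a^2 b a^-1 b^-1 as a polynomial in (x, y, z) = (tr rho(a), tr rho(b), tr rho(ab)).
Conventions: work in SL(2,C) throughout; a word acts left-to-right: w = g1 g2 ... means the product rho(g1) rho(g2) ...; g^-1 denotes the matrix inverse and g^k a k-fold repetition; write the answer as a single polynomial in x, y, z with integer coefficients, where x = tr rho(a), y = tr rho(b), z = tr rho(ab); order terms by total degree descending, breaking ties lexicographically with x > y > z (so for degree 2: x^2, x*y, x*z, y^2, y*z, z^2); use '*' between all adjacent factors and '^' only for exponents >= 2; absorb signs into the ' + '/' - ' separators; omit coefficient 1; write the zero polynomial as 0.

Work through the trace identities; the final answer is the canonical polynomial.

-x^2*y*z + x^3 + x*y^2 + x*z^2 - 3*x

next, tr(a^2) = tr(a) tr(a) - tr(1)   [square of a] = x^2 - 2
tr(a b a) = tr(a) tr(b a) - tr(b)   [square of a] = x*z - y
tr(a^2 b a) = tr(a) tr(a b a) - tr(a b)   [square of a] = x^2*z - x*y - z
tr(b a b a) = tr(a b) tr(a b) - tr(1)   [split at a repeated a] = z^2 - 2
next, tr(b a b) = tr(b) tr(a b) - tr(a)   [square of b] = y*z - x
and tr(a^2 b a b) = tr(a) tr(b a b a) - tr(b a b)   [square of a] = x*z^2 - y*z - x
tr(b^-1 a^2 b a) = tr(a^2 b a) tr(b) - tr(a^2 b a b)   [inverse elimination on b] = x^2*y*z - x*y^2 - x*z^2 + x
and tr(a^2 b a^-1 b^-1) = tr(b^-1 a^2 b) tr(a) - tr(b^-1 a^2 b a)   [inverse elimination on a] = -x^2*y*z + x^3 + x*y^2 + x*z^2 - 3*x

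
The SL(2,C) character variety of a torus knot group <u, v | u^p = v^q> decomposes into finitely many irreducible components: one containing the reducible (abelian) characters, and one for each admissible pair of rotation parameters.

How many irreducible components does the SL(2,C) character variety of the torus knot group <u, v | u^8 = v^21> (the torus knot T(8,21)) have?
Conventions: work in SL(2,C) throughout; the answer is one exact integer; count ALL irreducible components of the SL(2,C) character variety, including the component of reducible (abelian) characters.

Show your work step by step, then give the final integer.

In the torus knot group T(8,21), u^8 = v^21 is central, so an irreducible representation sends it to +I or -I (Schur).
This locks tr(u) to 2*cos(pi*alpha/8), alpha in 1..7, and tr(v) to 2*cos(pi*beta/21), beta in 1..20, on each component of irreducible characters.
Consistency of u^8 = (-1)^alpha I with v^21 = (-1)^beta I forces alpha = beta (mod 2).
count pairs: odd alpha (4 choices) x odd beta (10), plus even alpha (3) x even beta (10): 4*10 + 3*10 = 70.
That is 70 components of irreducible characters, and with the reducible (abelian) component the total is 71.

71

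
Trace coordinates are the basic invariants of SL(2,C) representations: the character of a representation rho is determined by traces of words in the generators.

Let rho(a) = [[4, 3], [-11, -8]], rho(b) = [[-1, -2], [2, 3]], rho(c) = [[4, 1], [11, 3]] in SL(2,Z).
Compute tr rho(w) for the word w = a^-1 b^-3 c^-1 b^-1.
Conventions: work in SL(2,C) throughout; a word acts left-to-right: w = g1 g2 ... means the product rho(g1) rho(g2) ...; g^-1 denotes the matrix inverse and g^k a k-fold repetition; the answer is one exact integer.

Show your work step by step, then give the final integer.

rho(a^-1) = [[-8, -3], [11, 4]]
... * rho(b^-1) = [[3, 2], [-2, -1]]  ->  [[-18, -13], [25, 18]]
... * rho(b^-1) = [[3, 2], [-2, -1]]  ->  [[-28, -23], [39, 32]]
... * rho(b^-1) = [[3, 2], [-2, -1]]  ->  [[-38, -33], [53, 46]]
... * rho(c^-1) = [[3, -1], [-11, 4]]  ->  [[249, -94], [-347, 131]]
... * rho(b^-1) = [[3, 2], [-2, -1]]  ->  [[935, 592], [-1303, -825]]
tr = 935 + -825 = 110

110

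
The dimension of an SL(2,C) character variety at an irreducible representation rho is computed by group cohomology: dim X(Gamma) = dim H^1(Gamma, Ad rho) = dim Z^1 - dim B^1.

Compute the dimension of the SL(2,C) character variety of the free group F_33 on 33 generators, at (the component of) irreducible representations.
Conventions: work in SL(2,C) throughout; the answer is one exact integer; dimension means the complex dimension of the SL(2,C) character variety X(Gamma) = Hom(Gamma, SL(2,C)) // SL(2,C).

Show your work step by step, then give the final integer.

Gamma = F_33 has 33 generators and no relators.
Z^1(Gamma, Ad rho) = (sl_2)^33: a cocycle is a free choice of one sl_2 vector per generator, so dim Z^1 = 3*33 = 99.
Irreducibility makes the coboundary map sl_2 -> Z^1 injective (trivial centralizer), so dim B^1 = 3.
dim H^1 = 99 - 3 = 96, which is dim X.

96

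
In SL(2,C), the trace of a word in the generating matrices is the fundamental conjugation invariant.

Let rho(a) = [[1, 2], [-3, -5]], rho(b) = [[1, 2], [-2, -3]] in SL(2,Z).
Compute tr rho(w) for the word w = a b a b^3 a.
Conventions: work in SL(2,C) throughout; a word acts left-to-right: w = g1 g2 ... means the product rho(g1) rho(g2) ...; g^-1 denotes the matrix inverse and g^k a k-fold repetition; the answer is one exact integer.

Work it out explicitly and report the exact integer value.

-220

rho(a) = [[1, 2], [-3, -5]]
... * rho(b) = [[1, 2], [-2, -3]]  ->  [[-3, -4], [7, 9]]
... * rho(a) = [[1, 2], [-3, -5]]  ->  [[9, 14], [-20, -31]]
... * rho(b) = [[1, 2], [-2, -3]]  ->  [[-19, -24], [42, 53]]
... * rho(b) = [[1, 2], [-2, -3]]  ->  [[29, 34], [-64, -75]]
... * rho(b) = [[1, 2], [-2, -3]]  ->  [[-39, -44], [86, 97]]
... * rho(a) = [[1, 2], [-3, -5]]  ->  [[93, 142], [-205, -313]]
tr = 93 + -313 = -220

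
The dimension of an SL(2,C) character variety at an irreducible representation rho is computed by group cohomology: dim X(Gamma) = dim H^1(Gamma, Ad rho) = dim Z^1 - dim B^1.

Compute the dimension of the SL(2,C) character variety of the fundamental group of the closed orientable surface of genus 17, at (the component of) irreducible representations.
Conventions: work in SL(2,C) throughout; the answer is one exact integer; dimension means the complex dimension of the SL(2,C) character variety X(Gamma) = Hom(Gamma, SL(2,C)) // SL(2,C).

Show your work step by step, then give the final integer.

The genus-17 surface group: 2g = 34 generators, one relator prod [a_i, b_i].
A cocycle assigns one sl_2 vector per generator subject to the relator condition d_2(z) = 0: dim of the unconstrained space is 3*2g = 102.
H^2 = coker(d_2) is dual to H^0 = 0 at irreducible rho (Poincare duality), so d_2 is onto: dim Z^1 = 99.
As always at irreducible rho, dim B^1 = 3.
dim H^1 = 99 - 3 = 96 = dim X.

96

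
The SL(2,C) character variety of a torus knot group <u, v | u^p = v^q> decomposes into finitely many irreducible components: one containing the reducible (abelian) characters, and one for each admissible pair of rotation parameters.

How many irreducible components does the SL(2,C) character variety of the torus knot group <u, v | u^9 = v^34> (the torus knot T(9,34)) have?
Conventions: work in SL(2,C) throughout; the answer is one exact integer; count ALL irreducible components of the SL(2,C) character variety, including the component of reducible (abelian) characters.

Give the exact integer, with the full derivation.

Gamma = < u, v | u^9 = v^34 > (torus knot T(9,34)); the central element u^9 = v^34 acts as +I or -I in any irreducible SL(2,C) representation.
On an irreducible component, tr(u) is locked at 2*cos(pi*alpha/9) for some alpha in 1..8, and tr(v) at 2*cos(pi*beta/34) for some beta in 1..33.
u^9 = (-1)^alpha I and v^34 = (-1)^beta I must agree, so alpha and beta have equal parity.
Counting: 4 odd alphas x 17 odd betas + 4 even alphas x 16 even betas = 68 + 64 = 132.
That is 132 components of irreducible characters, and with the reducible (abelian) component the total is 133.

133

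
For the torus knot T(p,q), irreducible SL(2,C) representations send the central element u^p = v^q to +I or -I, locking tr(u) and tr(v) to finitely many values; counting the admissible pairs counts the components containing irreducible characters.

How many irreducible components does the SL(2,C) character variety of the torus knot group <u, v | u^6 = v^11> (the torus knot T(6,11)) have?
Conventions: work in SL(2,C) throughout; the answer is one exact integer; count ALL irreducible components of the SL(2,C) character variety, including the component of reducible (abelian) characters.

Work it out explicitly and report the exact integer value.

26

Gamma = < u, v | u^6 = v^11 > (torus knot T(6,11)); the central element u^6 = v^11 acts as +I or -I in any irreducible SL(2,C) representation.
This locks tr(u) to 2*cos(pi*alpha/6), alpha in 1..5, and tr(v) to 2*cos(pi*beta/11), beta in 1..10, on each component of irreducible characters.
u^6 = (-1)^alpha I and v^11 = (-1)^beta I must agree, so alpha and beta have equal parity.
Enumerate parity-matched pairs: 3*5 odd-odd plus 2*5 even-even gives 25.
That is 25 components of irreducible characters, and with the reducible (abelian) component the total is 26.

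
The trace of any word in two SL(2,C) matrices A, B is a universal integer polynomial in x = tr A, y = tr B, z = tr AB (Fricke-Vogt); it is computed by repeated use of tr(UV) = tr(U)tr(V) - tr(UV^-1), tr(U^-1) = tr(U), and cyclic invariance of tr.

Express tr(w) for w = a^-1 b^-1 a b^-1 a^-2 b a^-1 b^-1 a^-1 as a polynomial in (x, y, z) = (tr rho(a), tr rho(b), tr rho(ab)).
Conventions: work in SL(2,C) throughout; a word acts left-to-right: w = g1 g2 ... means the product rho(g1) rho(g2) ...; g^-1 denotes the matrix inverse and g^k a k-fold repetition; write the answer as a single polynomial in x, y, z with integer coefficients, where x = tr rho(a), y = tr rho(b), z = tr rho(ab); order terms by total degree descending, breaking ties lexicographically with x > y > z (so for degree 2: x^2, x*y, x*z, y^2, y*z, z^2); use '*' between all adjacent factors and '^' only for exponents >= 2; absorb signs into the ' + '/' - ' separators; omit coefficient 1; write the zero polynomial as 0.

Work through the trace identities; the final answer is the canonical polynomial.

reduce: tr(a^-1) = tr(a) = x
reduce: tr(b^2) = tr(b)*tr(b) - tr(1) = y^2 - 2
tr(b a b) = tr(b)*tr(a b) - tr(a) = y*z - x
tr(b^2 a b) = tr(b)*tr(b a b) - tr(b a) = y^2*z - x*y - z
so tr(a b a b) = tr(a b)*tr(a b) - tr(1)   [split at repeated a] = z^2 - 2
so tr(a b a) = tr(a)*tr(b a) - tr(b) = x*z - y
tr(b^2 a b a) = tr(b)*tr(a b a b) - tr(a b a) = y*z^2 - x*z - y
tr(a^-1 b^2 a b) = tr(b^2 a b)*tr(a) - tr(b^2 a b a) = x*y^2*z - x^2*y - y*z^2 + y
so tr(b a b^-1 a^-1 b) = tr(a^-1 b^2 a)*tr(b) - tr(a^-1 b^2 a b) = -x*y^2*z + x^2*y + y^3 + y*z^2 - 3*y
so tr(a b a b a) = tr(a)*tr(b a b a) - tr(b a b) = x*z^2 - y*z - x
reduce: tr(a b a b a b) = tr(b a b a)*tr(b a) - tr(a b)   [split at repeated b] = z^3 - 3*z
tr(b a b a b^-1 a) = tr(a b a b a)*tr(b) - tr(a b a b a b) = x*y*z^2 - y^2*z - z^3 - x*y + 3*z
tr(b a b^-1 a^-1 b a) = tr(b a b a b^-1)*tr(a) - tr(b a b a b^-1 a) = -x*y*z^2 + x^2*z + y^2*z + z^3 - 3*z
tr(a b^-1 a^-1 b a^-1 b) = tr(b a b^-1 a^-1 b)*tr(a) - tr(b a b^-1 a^-1 b a) = -x^2*y^2*z + x^3*y + x*y^3 + 2*x*y*z^2 - x^2*z - y^2*z - z^3 - 3*x*y + 3*z
reduce: tr(a^-1 b^-1 a b^-1 a^-1 b) = tr(a b^-1 a^-1 b a^-1)*tr(b) - tr(a b^-1 a^-1 b a^-1 b) = x^2*y^2*z - x^3*y - x*y^3 - 2*x*y*z^2 + x^2*z + y^2*z + z^3 + 4*x*y - 3*z
tr(a^-2 b^-1 a b^-1 a^-1 b) = tr(a^-1 b^-1 a b^-1 a^-1 b)*tr(a) - tr(a^-1 b^-1 a b^-1 a^-1 b a) = x^3*y^2*z - x^4*y - x^2*y^3 - 2*x^2*y*z^2 + x^3*z + x*y^2*z + x*z^3 + 4*x^2*y - 3*x*z - y
so tr(a^-2 b^-1 a b^-1 a^-1 b a^-1) = tr(a^-2 b^-1 a b^-1 a^-1 b)*tr(a) - tr(a^-2 b^-1 a b^-1 a^-1 b a) = x^4*y^2*z - x^5*y - x^3*y^3 - 2*x^3*y*z^2 + x^4*z + x^2*z^3 + 5*x^3*y + x*y^3 + 2*x*y*z^2 - 4*x^2*z - y^2*z - z^3 - 5*x*y + 3*z
so tr(a^-2) = tr(a^-1)*tr(a) - tr(1) = x^2 - 2
reduce: tr(a b^2 a) = tr(b)*tr(a^2 b) - tr(a^2) = x*y*z - x^2 - y^2 + 2
so tr(b^-1 a b^2 a) = tr(a b^2 a)*tr(b) - tr(a b^2 a b) = x*y^2*z - x^2*y - y^3 - y*z^2 + x*z + 3*y
so tr(b a^-1 b^-1 a b) = tr(b^-1 a b^2)*tr(a) - tr(b^-1 a b^2 a) = -x*y^2*z + x^2*y + y^3 + y*z^2 - 3*y
tr(b a^-1 b^-1 a b a) = tr(b^-1 a b a b)*tr(a) - tr(b^-1 a b a b a) = -x*y*z^2 + x^2*z + y^2*z + z^3 - 3*z
reduce: tr(b^-1 a b a^-1 b a^-1) = tr(b a^-1 b^-1 a b)*tr(a) - tr(b a^-1 b^-1 a b a) = -x^2*y^2*z + x^3*y + x*y^3 + 2*x*y*z^2 - x^2*z - y^2*z - z^3 - 3*x*y + 3*z
tr(b a^2 b^2) = tr(b)*tr(b a^2 b) - tr(b a^2) = x*y^2*z - x^2*y - y^3 - x*z + 3*y
reduce: tr(a b a^2) = tr(a)*tr(a b a) - tr(a b) = x^2*z - x*y - z
tr(b a^2 b^2 a) = tr(b)*tr(a b a^2 b) - tr(a b a^2) = x*y*z^2 - x^2*z - y^2*z + z
reduce: tr(b a^2 b^2 a^-1) = tr(b a^2 b^2)*tr(a) - tr(b a^2 b^2 a) = x^2*y^2*z - x^3*y - x*y^3 - x*y*z^2 + y^2*z + 3*x*y - z
reduce: tr(b a^-2 b a^2 b) = tr(b a^2 b^2 a^-1)*tr(a) - tr(b a^2 b^2) = x^3*y^2*z - x^4*y - x^2*y^3 - x^2*y*z^2 + 4*x^2*y + y^3 - 3*y
tr(b a^2 b a b) = tr(a)*tr(b a b^2 a) - tr(b a b^2) = x*y*z^2 - x^2*z - y^2*z + z
reduce: tr(b a^2 b a b a) = tr(a)*tr(b a b a b a) - tr(b a b a b) = x*z^3 - y*z^2 - 2*x*z + y
tr(a^-1 b a^2 b a b) = tr(b a^2 b a b)*tr(a) - tr(b a^2 b a b a) = x^2*y*z^2 - x^3*z - x*y^2*z - x*z^3 + y*z^2 + 3*x*z - y
tr(b a^-2 b a^2 b a) = tr(a^-1 b a^2 b a b)*tr(a) - tr(a^-1 b a^2 b a b a) = x^3*y*z^2 - x^4*z - x^2*y^2*z - x^2*z^3 + 4*x^2*z + y^2*z - x*y - z
tr(a b a^-1 b a^-2 b a) = tr(b a^-2 b a^2 b)*tr(a) - tr(b a^-2 b a^2 b a) = x^4*y^2*z - x^5*y - x^3*y^3 - 2*x^3*y*z^2 + x^4*z + x^2*y^2*z + x^2*z^3 + 4*x^3*y + x*y^3 - 4*x^2*z - y^2*z - 2*x*y + z
tr(b a b a b^2) = tr(b)*tr(b a b a b) - tr(b a b a) = y^2*z^2 - x*y*z - y^2 - z^2 + 2
tr(b a b a b^2 a) = tr(b)*tr(a b a b a b) - tr(a b a b a) = y*z^3 - x*z^2 - 2*y*z + x
tr(a^-1 b a b a b^2) = tr(b a b a b^2)*tr(a) - tr(b a b a b^2 a) = x*y^2*z^2 - x^2*y*z - y*z^3 - x*y^2 + 2*y*z + x
tr(b a^-2 b a b a b) = tr(a^-1 b a b a b^2)*tr(a) - tr(a^-1 b a b a b^2 a) = x^2*y^2*z^2 - x^3*y*z - x*y*z^3 - x^2*y^2 - y^2*z^2 + 3*x*y*z + x^2 + y^2 + z^2 - 2
tr(b a b a b a b a) = tr(a b a b)*tr(a b a b) - tr(1)   [split at repeated a] = z^4 - 4*z^2 + 2
tr(b a b a b a b a^-1) = tr(b a b a b a b)*tr(a) - tr(b a b a b a b a) = x*y*z^3 - x^2*z^2 - z^4 - 2*x*y*z + x^2 + 4*z^2 - 2
tr(b a^-2 b a b a b a) = tr(b a b a b a b a^-1)*tr(a) - tr(b a b a b a b) = x^2*y*z^3 - x^3*z^2 - x*z^4 - 2*x^2*y*z - y*z^3 + x^3 + 5*x*z^2 + 2*y*z - 3*x
reduce: tr(a b a^-1 b a^-2 b a b) = tr(b a^-2 b a b a b)*tr(a) - tr(b a^-2 b a b a b a) = x^3*y^2*z^2 - x^4*y*z - 2*x^2*y*z^3 - x^3*y^2 + x^3*z^2 - x*y^2*z^2 + x*z^4 + 5*x^2*y*z + y*z^3 + x*y^2 - 4*x*z^2 - 2*y*z + x
tr(a b^-1 a b a^-1 b a^-2 b) = tr(a b a^-1 b a^-2 b a)*tr(b) - tr(a b a^-1 b a^-2 b a b) = x^4*y^3*z - x^5*y^2 - x^3*y^4 - 3*x^3*y^2*z^2 + 2*x^4*y*z + x^2*y^3*z + 3*x^2*y*z^3 + 5*x^3*y^2 - x^3*z^2 + x*y^4 + x*y^2*z^2 - x*z^4 - 9*x^2*y*z - y^3*z - y*z^3 - 3*x*y^2 + 4*x*z^2 + 3*y*z - x
tr(b a^-1 b a^-2 b^-1 a b^-1 a) = tr(a b^-1 a b a^-1 b a^-2)*tr(b) - tr(a b^-1 a b a^-1 b a^-2 b) = -x^4*y^3*z + x^5*y^2 + x^3*y^4 + 3*x^3*y^2*z^2 - 2*x^4*y*z - 2*x^2*y^3*z - 3*x^2*y*z^3 - 4*x^3*y^2 + x^3*z^2 + x*y^2*z^2 + x*z^4 + 8*x^2*y*z - 4*x*z^2 + x
so tr(a^-2 b^-1 a b^-1 a^-1 b a^-1 b) = tr(b a^-1 b a^-2 b^-1 a b^-1)*tr(a) - tr(b a^-1 b a^-2 b^-1 a b^-1 a) = x^4*y^3*z - x^5*y^2 - x^3*y^4 - 3*x^3*y^2*z^2 + 2*x^4*y*z + 2*x^2*y^3*z + 3*x^2*y*z^3 + 4*x^3*y^2 - x^3*z^2 - x*y^2*z^2 - x*z^4 - 8*x^2*y*z + x^3 + 4*x*z^2 - 3*x
tr(a^-1 b a^-1 b^-1 a^-2 b^-1 a b^-1) = tr(a^-2 b^-1 a b^-1 a^-1 b a^-1)*tr(b) - tr(a^-2 b^-1 a b^-1 a^-1 b a^-1 b) = x^3*y^2*z^2 - x^4*y*z - 2*x^2*y^3*z - 2*x^2*y*z^3 + x^3*y^2 + x^3*z^2 + x*y^4 + 3*x*y^2*z^2 + x*z^4 + 4*x^2*y*z - y^3*z - y*z^3 - x^3 - 5*x*y^2 - 4*x*z^2 + 3*y*z + 3*x
tr(a^-1 b^-1 a b^-1 a^-2 b a^-1 b^-1 a^-1) = tr(a^-1 b a^-1 b^-1 a^-2 b^-1 a b^-1)*tr(a) - tr(a^-1 b a^-1 b^-1 a^-2 b^-1 a b^-1 a) = x^4*y^2*z^2 - x^5*y*z - 2*x^3*y^3*z - 2*x^3*y*z^3 + x^4*y^2 + x^4*z^2 + x^2*y^4 + 3*x^2*y^2*z^2 + x^2*z^4 + 4*x^3*y*z - x*y^3*z - x*y*z^3 - x^4 - 5*x^2*y^2 - 4*x^2*z^2 + 2*x*y*z + 4*x^2 + y^2 - 2

x^4*y^2*z^2 - x^5*y*z - 2*x^3*y^3*z - 2*x^3*y*z^3 + x^4*y^2 + x^4*z^2 + x^2*y^4 + 3*x^2*y^2*z^2 + x^2*z^4 + 4*x^3*y*z - x*y^3*z - x*y*z^3 - x^4 - 5*x^2*y^2 - 4*x^2*z^2 + 2*x*y*z + 4*x^2 + y^2 - 2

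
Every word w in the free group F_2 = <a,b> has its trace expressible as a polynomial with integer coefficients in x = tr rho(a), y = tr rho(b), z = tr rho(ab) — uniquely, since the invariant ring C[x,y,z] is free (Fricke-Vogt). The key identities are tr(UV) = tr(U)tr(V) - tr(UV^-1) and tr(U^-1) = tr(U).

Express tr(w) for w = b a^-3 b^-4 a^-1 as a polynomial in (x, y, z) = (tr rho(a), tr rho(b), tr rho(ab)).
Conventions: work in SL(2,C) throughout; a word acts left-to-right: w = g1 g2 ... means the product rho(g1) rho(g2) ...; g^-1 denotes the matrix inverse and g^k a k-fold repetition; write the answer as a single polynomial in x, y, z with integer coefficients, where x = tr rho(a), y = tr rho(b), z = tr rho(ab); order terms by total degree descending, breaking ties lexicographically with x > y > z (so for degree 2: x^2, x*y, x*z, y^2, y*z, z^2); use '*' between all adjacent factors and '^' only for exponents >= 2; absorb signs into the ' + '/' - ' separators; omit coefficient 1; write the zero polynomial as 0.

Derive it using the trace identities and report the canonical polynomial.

tr(a^-1) = tr(a) = x
tr(b a b) = tr(b) * tr(a b) - tr(a)   [square of b] = y*z - x
tr(b a b a) = tr(b a) * tr(b a) - tr(1)   [split at a repeated b] = z^2 - 2
tr(a^-1 b a b) = tr(b a b) * tr(a) - tr(b a b a)   [inverse elimination on a] = x*y*z - x^2 - z^2 + 2
tr(b^-1 a^-1 b a) = tr(a^-1 b a) * tr(b) - tr(a^-1 b a b)   [inverse elimination on b] = -x*y*z + x^2 + y^2 + z^2 - 2
tr(a^-1 b a^-1 b^-1) = tr(b^-1 a^-1 b) * tr(a) - tr(b^-1 a^-1 b a)   [inverse elimination on a] = x*y*z - y^2 - z^2 + 2
tr(b a^-1) = tr(b) * tr(a) - tr(b a)   [inverse elimination on a] = x*y - z
tr(a^-1 b a^-1) = tr(b a^-1) * tr(a) - tr(b)   [inverse elimination on a] = x^2*y - x*z - y
tr(b^-2 a^-1 b a^-1) = tr(a^-1 b a^-1 b^-1) * tr(b) - tr(a^-1 b a^-1)   [inverse elimination on b] = x*y^2*z - x^2*y - y^3 - y*z^2 + x*z + 3*y
tr(b^-2 a^-1 b a^-2) = tr(b^-2 a^-1 b a^-1) * tr(a) - tr(b^-2 a^-1 b)   [inverse elimination on a] = x^2*y^2*z - x^3*y - x*y^3 - x*y*z^2 + x^2*z + 3*x*y - z
tr(b^-2 a^-1 b a^-3) = tr(b^-2 a^-1 b a^-2) * tr(a) - tr(b^-2 a^-1 b a^-1)   [inverse elimination on a] = x^3*y^2*z - x^4*y - x^2*y^3 - x^2*y*z^2 + x^3*z - x*y^2*z + 4*x^2*y + y^3 + y*z^2 - 2*x*z - 3*y
tr(b^-1 a^-1 b a^-2) = tr(a^-1 b^-1 a^-1 b) * tr(a) - tr(a^-1 b^-1 a^-1 b a)   [inverse elimination on a] = x^2*y*z - x*y^2 - x*z^2 + x
tr(b^-1 a^-1 b a^-3) = tr(b^-1 a^-1 b a^-2) * tr(a) - tr(b^-1 a^-1 b a^-1)   [inverse elimination on a] = x^3*y*z - x^2*y^2 - x^2*z^2 - x*y*z + x^2 + y^2 + z^2 - 2
tr(b^-2 a^-1 b a^-3 b^-1) = tr(b^-2 a^-1 b a^-3) * tr(b) - tr(b^-2 a^-1 b a^-3 b)   [inverse elimination on b] = x^3*y^3*z - x^4*y^2 - x^2*y^4 - x^2*y^2*z^2 - x*y^3*z + 5*x^2*y^2 + x^2*z^2 + y^4 + y^2*z^2 - x*y*z - x^2 - 4*y^2 - z^2 + 2
tr(b a^-3 b^-4 a^-1) = tr(b^-2 a^-1 b a^-3 b^-1) * tr(b) - tr(b^-2 a^-1 b a^-3)   [inverse elimination on b] = x^3*y^4*z - x^4*y^3 - x^2*y^5 - x^2*y^3*z^2 - x^3*y^2*z - x*y^4*z + x^4*y + 6*x^2*y^3 + 2*x^2*y*z^2 + y^5 + y^3*z^2 - x^3*z - 5*x^2*y - 5*y^3 - 2*y*z^2 + 2*x*z + 5*y

x^3*y^4*z - x^4*y^3 - x^2*y^5 - x^2*y^3*z^2 - x^3*y^2*z - x*y^4*z + x^4*y + 6*x^2*y^3 + 2*x^2*y*z^2 + y^5 + y^3*z^2 - x^3*z - 5*x^2*y - 5*y^3 - 2*y*z^2 + 2*x*z + 5*y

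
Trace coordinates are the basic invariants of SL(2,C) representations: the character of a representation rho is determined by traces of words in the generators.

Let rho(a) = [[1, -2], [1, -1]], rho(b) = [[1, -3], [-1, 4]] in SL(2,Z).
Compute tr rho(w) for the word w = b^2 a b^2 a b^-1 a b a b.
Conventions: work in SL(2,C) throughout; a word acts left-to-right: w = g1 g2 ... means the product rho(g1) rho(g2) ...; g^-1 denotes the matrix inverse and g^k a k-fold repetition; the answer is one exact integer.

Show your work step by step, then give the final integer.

rho(b) = [[1, -3], [-1, 4]]
... * rho(b) = [[1, -3], [-1, 4]]  ->  [[4, -15], [-5, 19]]
... * rho(a) = [[1, -2], [1, -1]]  ->  [[-11, 7], [14, -9]]
... * rho(b) = [[1, -3], [-1, 4]]  ->  [[-18, 61], [23, -78]]
... * rho(b) = [[1, -3], [-1, 4]]  ->  [[-79, 298], [101, -381]]
... * rho(a) = [[1, -2], [1, -1]]  ->  [[219, -140], [-280, 179]]
... * rho(b^-1) = [[4, 3], [1, 1]]  ->  [[736, 517], [-941, -661]]
... * rho(a) = [[1, -2], [1, -1]]  ->  [[1253, -1989], [-1602, 2543]]
... * rho(b) = [[1, -3], [-1, 4]]  ->  [[3242, -11715], [-4145, 14978]]
... * rho(a) = [[1, -2], [1, -1]]  ->  [[-8473, 5231], [10833, -6688]]
... * rho(b) = [[1, -3], [-1, 4]]  ->  [[-13704, 46343], [17521, -59251]]
tr = -13704 + -59251 = -72955

-72955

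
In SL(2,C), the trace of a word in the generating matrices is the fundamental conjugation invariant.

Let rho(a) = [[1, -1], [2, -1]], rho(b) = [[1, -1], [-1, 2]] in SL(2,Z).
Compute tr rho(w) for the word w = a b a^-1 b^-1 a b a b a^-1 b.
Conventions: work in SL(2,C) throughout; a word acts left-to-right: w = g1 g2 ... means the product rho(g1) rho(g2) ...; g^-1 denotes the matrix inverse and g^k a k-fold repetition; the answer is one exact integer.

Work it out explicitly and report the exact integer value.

38

rho(a) = [[1, -1], [2, -1]]
... * rho(b) = [[1, -1], [-1, 2]]  ->  [[2, -3], [3, -4]]
... * rho(a^-1) = [[-1, 1], [-2, 1]]  ->  [[4, -1], [5, -1]]
... * rho(b^-1) = [[2, 1], [1, 1]]  ->  [[7, 3], [9, 4]]
... * rho(a) = [[1, -1], [2, -1]]  ->  [[13, -10], [17, -13]]
... * rho(b) = [[1, -1], [-1, 2]]  ->  [[23, -33], [30, -43]]
... * rho(a) = [[1, -1], [2, -1]]  ->  [[-43, 10], [-56, 13]]
... * rho(b) = [[1, -1], [-1, 2]]  ->  [[-53, 63], [-69, 82]]
... * rho(a^-1) = [[-1, 1], [-2, 1]]  ->  [[-73, 10], [-95, 13]]
... * rho(b) = [[1, -1], [-1, 2]]  ->  [[-83, 93], [-108, 121]]
tr = -83 + 121 = 38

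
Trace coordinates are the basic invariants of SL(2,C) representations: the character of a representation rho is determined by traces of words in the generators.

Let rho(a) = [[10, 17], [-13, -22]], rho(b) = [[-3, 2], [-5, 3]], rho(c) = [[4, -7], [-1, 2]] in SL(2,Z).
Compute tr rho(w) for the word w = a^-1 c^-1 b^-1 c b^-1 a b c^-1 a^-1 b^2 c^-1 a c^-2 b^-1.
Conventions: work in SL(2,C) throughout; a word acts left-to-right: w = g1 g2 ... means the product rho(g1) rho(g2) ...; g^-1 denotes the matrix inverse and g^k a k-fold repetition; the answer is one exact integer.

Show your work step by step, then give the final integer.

-13129448724317

rho(a^-1) = [[-22, -17], [13, 10]]
... * rho(c^-1) = [[2, 7], [1, 4]]  ->  [[-61, -222], [36, 131]]
... * rho(b^-1) = [[3, -2], [5, -3]]  ->  [[-1293, 788], [763, -465]]
... * rho(c) = [[4, -7], [-1, 2]]  ->  [[-5960, 10627], [3517, -6271]]
... * rho(b^-1) = [[3, -2], [5, -3]]  ->  [[35255, -19961], [-20804, 11779]]
... * rho(a) = [[10, 17], [-13, -22]]  ->  [[612043, 1038477], [-361167, -612806]]
... * rho(b) = [[-3, 2], [-5, 3]]  ->  [[-7028514, 4339517], [4147531, -2560752]]
... * rho(c^-1) = [[2, 7], [1, 4]]  ->  [[-9717511, -31841530], [5734310, 18789709]]
... * rho(a^-1) = [[-22, -17], [13, 10]]  ->  [[-200154648, -153217613], [118111397, 90413820]]
... * rho(b) = [[-3, 2], [-5, 3]]  ->  [[1366552009, -859962135], [-806403291, 507464254]]
... * rho(b) = [[-3, 2], [-5, 3]]  ->  [[200154648, 153217613], [-118111397, -90413820]]
... * rho(c^-1) = [[2, 7], [1, 4]]  ->  [[553526909, 2013952988], [-326636614, -1188435059]]
... * rho(a) = [[10, 17], [-13, -22]]  ->  [[-20646119754, -34897008283], [12183289627, 20592748860]]
... * rho(c^-1) = [[2, 7], [1, 4]]  ->  [[-76189247791, -284110871410], [44959328114, 167654022829]]
... * rho(c^-1) = [[2, 7], [1, 4]]  ->  [[-436489366992, -1669768220177], [257572679057, 985331388114]]
... * rho(b^-1) = [[3, -2], [5, -3]]  ->  [[-9658309201861, 5882283394515], [5699374977741, -3471139522456]]
tr = -9658309201861 + -3471139522456 = -13129448724317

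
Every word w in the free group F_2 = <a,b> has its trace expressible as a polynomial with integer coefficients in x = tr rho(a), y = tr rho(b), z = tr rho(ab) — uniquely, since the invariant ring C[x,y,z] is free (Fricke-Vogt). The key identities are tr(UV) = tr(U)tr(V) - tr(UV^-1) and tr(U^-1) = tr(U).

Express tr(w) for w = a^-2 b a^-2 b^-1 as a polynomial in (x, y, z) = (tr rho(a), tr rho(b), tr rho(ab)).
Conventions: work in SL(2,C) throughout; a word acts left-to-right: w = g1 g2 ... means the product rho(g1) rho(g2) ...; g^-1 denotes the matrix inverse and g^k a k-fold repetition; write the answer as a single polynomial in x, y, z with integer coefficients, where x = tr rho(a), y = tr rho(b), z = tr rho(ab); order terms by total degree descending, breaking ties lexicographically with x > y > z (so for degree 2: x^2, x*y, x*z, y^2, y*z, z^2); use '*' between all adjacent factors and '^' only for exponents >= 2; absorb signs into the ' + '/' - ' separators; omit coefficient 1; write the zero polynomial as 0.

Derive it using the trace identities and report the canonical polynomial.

x^3*y*z - x^2*y^2 - x^2*z^2 + 2

trace(a^-1) = trace(a) = x
trace(a b a) = trace(a) trace(b a) - trace(b)  (reduce the a square) = x*z - y
trace(a b a b) = trace(b a) trace(b a) - trace(1)  (split on b) = z^2 - 2
trace(b^-1 a b a) = trace(a b a) trace(b) - trace(a b a b)  (eliminate b^-1) = x*y*z - y^2 - z^2 + 2
trace(b a^-1 b^-1 a) = trace(b^-1 a b) trace(a) - trace(b^-1 a b a)  (eliminate a^-1) = -x*y*z + x^2 + y^2 + z^2 - 2
trace(b a^-1 b^-1 a^-1) = trace(b a^-1 b^-1) trace(a) - trace(b a^-1 b^-1 a)  (eliminate a^-1) = x*y*z - y^2 - z^2 + 2
trace(b^-1 a^-2 b a^-1) = trace(b a^-1 b^-1 a^-1) trace(a) - trace(b a^-1 b^-1)  (eliminate a^-1) = x^2*y*z - x*y^2 - x*z^2 + x
trace(a^-2) = trace(a^-1) trace(a) - trace(1)  (eliminate a^-1) = x^2 - 2
trace(a^-2 b a^-2 b^-1) = trace(b^-1 a^-2 b a^-1) trace(a) - trace(b^-1 a^-2 b)  (eliminate a^-1) = x^3*y*z - x^2*y^2 - x^2*z^2 + 2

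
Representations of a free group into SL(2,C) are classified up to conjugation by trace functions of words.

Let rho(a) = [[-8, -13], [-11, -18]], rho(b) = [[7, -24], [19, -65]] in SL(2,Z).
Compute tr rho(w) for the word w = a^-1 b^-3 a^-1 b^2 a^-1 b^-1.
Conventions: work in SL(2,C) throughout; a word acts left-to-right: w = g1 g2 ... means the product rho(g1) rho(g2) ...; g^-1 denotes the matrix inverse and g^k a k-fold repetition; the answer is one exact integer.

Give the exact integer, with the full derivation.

rho(a^-1) = [[-18, 13], [11, -8]]
... * rho(b^-1) = [[-65, 24], [-19, 7]]  ->  [[923, -341], [-563, 208]]
... * rho(b^-1) = [[-65, 24], [-19, 7]]  ->  [[-53516, 19765], [32643, -12056]]
... * rho(b^-1) = [[-65, 24], [-19, 7]]  ->  [[3103005, -1146029], [-1892731, 699040]]
... * rho(a^-1) = [[-18, 13], [11, -8]]  ->  [[-68460409, 49507297], [41758598, -30197823]]
... * rho(b) = [[7, -24], [19, -65]]  ->  [[461415780, -1574924489], [-281448451, 960652143]]
... * rho(b) = [[7, -24], [19, -65]]  ->  [[-26693654831, 91296113065], [16282251560, -55687626471]]
... * rho(a^-1) = [[-18, 13], [11, -8]]  ->  [[1484743030673, -1077386417323], [-905644419261, 657170282048]]
... * rho(b^-1) = [[-65, 24], [-19, 7]]  ->  [[-76037955064608, 28092127814891], [46380651893053, -17135274087928]]
tr = -76037955064608 + -17135274087928 = -93173229152536

-93173229152536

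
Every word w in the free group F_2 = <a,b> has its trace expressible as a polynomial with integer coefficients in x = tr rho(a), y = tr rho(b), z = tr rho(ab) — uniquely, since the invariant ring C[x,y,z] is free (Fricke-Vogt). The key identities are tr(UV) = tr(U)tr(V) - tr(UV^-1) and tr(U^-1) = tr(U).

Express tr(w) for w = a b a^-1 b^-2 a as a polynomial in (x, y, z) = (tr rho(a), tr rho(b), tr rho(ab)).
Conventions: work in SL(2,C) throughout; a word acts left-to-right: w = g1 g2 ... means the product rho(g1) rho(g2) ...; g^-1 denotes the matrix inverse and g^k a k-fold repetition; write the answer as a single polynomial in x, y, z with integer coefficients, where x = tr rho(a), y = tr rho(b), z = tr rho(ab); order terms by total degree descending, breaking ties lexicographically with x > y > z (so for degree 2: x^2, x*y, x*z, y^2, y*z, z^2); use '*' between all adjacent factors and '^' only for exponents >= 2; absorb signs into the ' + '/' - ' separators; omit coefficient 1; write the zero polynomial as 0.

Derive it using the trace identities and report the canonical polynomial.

trace(a^2) = trace(a) trace(a) - trace(1) = x^2 - 2
trace(a^2 b) = trace(a) trace(b a) - trace(b) = x*z - y
trace(b^-1 a^2) = trace(a^2) trace(b) - trace(a^2 b) = x^2*y - x*z - y
trace(a^2 b a) = trace(a) trace(b a^2) - trace(b a) = x^2*z - x*y - z
trace(b a b a) = trace(b a) trace(b a) - trace(1)   [split at repeated b] = z^2 - 2
trace(b a b) = trace(b) trace(a b) - trace(a) = y*z - x
trace(a^2 b a b) = trace(a) trace(b a b a) - trace(b a b) = x*z^2 - y*z - x
trace(b^-1 a^2 b a) = trace(a^2 b a) trace(b) - trace(a^2 b a b) = x^2*y*z - x*y^2 - x*z^2 + x
trace(b^-2 a^2 b a) = trace(b^-1 a^2 b a) trace(b) - trace(b^-1 a^2 b a b) = x^2*y^2*z - x*y^3 - x*y*z^2 - x^2*z + 2*x*y + z
trace(a b a^-1 b^-2 a) = trace(b^-2 a^2 b) trace(a) - trace(b^-2 a^2 b a) = -x^2*y^2*z + x^3*y + x*y^3 + x*y*z^2 - 3*x*y - z

-x^2*y^2*z + x^3*y + x*y^3 + x*y*z^2 - 3*x*y - z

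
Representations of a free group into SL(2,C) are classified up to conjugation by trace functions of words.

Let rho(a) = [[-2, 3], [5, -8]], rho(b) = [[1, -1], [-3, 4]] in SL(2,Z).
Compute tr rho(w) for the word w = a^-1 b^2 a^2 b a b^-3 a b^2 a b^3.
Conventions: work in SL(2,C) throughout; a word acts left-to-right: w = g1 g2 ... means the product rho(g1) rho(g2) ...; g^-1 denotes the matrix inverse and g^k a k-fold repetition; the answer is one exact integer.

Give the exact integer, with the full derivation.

673705565

rho(a^-1) = [[-8, -3], [-5, -2]]
... * rho(b) = [[1, -1], [-3, 4]]  ->  [[1, -4], [1, -3]]
... * rho(b) = [[1, -1], [-3, 4]]  ->  [[13, -17], [10, -13]]
... * rho(a) = [[-2, 3], [5, -8]]  ->  [[-111, 175], [-85, 134]]
... * rho(a) = [[-2, 3], [5, -8]]  ->  [[1097, -1733], [840, -1327]]
... * rho(b) = [[1, -1], [-3, 4]]  ->  [[6296, -8029], [4821, -6148]]
... * rho(a) = [[-2, 3], [5, -8]]  ->  [[-52737, 83120], [-40382, 63647]]
... * rho(b^-1) = [[4, 1], [3, 1]]  ->  [[38412, 30383], [29413, 23265]]
... * rho(b^-1) = [[4, 1], [3, 1]]  ->  [[244797, 68795], [187447, 52678]]
... * rho(b^-1) = [[4, 1], [3, 1]]  ->  [[1185573, 313592], [907822, 240125]]
... * rho(a) = [[-2, 3], [5, -8]]  ->  [[-803186, 1047983], [-615019, 802466]]
... * rho(b) = [[1, -1], [-3, 4]]  ->  [[-3947135, 4995118], [-3022417, 3824883]]
... * rho(b) = [[1, -1], [-3, 4]]  ->  [[-18932489, 23927607], [-14497066, 18321949]]
... * rho(a) = [[-2, 3], [5, -8]]  ->  [[157503013, -248218323], [120603877, -190066790]]
... * rho(b) = [[1, -1], [-3, 4]]  ->  [[902157982, -1150376305], [690804247, -880871037]]
... * rho(b) = [[1, -1], [-3, 4]]  ->  [[4353286897, -5503663202], [3333417358, -4214288395]]
... * rho(b) = [[1, -1], [-3, 4]]  ->  [[20864276503, -26367939705], [15976282543, -20190570938]]
tr = 20864276503 + -20190570938 = 673705565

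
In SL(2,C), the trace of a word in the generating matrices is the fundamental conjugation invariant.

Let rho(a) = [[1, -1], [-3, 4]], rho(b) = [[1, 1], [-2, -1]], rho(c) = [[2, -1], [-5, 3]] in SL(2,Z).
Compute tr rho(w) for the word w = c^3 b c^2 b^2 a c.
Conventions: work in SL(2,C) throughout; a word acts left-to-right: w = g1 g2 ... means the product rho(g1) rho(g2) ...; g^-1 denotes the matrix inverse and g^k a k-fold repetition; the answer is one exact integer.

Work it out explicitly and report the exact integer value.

rho(c) = [[2, -1], [-5, 3]]
... * rho(c) = [[2, -1], [-5, 3]]  ->  [[9, -5], [-25, 14]]
... * rho(c) = [[2, -1], [-5, 3]]  ->  [[43, -24], [-120, 67]]
... * rho(b) = [[1, 1], [-2, -1]]  ->  [[91, 67], [-254, -187]]
... * rho(c) = [[2, -1], [-5, 3]]  ->  [[-153, 110], [427, -307]]
... * rho(c) = [[2, -1], [-5, 3]]  ->  [[-856, 483], [2389, -1348]]
... * rho(b) = [[1, 1], [-2, -1]]  ->  [[-1822, -1339], [5085, 3737]]
... * rho(b) = [[1, 1], [-2, -1]]  ->  [[856, -483], [-2389, 1348]]
... * rho(a) = [[1, -1], [-3, 4]]  ->  [[2305, -2788], [-6433, 7781]]
... * rho(c) = [[2, -1], [-5, 3]]  ->  [[18550, -10669], [-51771, 29776]]
tr = 18550 + 29776 = 48326

48326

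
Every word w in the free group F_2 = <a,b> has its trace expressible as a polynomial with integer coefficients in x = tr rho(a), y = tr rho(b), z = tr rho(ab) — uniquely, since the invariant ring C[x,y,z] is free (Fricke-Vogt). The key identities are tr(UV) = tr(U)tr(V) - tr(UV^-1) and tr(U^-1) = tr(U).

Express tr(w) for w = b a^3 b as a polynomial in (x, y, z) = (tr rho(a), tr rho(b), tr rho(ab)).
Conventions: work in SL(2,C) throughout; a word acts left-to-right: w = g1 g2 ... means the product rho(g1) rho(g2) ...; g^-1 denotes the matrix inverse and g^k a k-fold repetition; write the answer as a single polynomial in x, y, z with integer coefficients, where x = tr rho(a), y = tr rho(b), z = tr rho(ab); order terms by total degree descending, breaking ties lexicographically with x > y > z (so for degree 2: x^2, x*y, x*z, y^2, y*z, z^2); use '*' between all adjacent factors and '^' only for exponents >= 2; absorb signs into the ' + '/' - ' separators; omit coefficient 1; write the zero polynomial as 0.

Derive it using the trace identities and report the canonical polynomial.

tr(a b a) = tr(a)*tr(b a) - tr(b)   [square of a] = x*z - y
tr(a^3 b) = tr(a)*tr(a b a) - tr(a b)   [square of a] = x^2*z - x*y - z
reduce: tr(a^2) = tr(a)*tr(a) - tr(1)   [square of a] = x^2 - 2
reduce: tr(a^3) = tr(a)*tr(a^2) - tr(a)   [square of a] = x^3 - 3*x
reduce: tr(b a^3 b) = tr(b)*tr(a^3 b) - tr(a^3)   [square of b] = x^2*y*z - x^3 - x*y^2 - y*z + 3*x

x^2*y*z - x^3 - x*y^2 - y*z + 3*x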